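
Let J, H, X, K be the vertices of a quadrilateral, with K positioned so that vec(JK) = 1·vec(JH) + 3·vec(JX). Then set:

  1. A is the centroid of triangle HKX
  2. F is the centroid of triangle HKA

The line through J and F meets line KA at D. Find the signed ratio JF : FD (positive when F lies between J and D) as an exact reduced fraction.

JF:FD = -3

Assign J = (0, 0), H = (1, 0), X = (0, 1), K = (1, 3) — the answer is frame-independent, so this choice is without loss of generality.
1. A is the centroid of triangle HKX ⇒ A = (2/3, 4/3)
2. F is the centroid of triangle HKA ⇒ F = (8/9, 13/9)
line JF meets KA at D = (16/27, 26/27)
F = J + t·(D−J) with t = 3/2, so JF:FD = 3/2:-1/2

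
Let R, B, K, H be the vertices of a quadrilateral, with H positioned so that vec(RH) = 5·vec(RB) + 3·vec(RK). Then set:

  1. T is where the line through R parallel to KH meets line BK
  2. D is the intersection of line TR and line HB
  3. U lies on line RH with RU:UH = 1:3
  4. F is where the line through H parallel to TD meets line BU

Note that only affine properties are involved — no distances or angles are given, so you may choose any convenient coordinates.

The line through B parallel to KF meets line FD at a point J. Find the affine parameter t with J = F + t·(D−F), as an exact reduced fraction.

Assign R = (0, 0), B = (1, 0), K = (0, 1), H = (5, 3) — the answer is frame-independent, so this choice is without loss of generality.
1. T is where the line through R parallel to KH meets line BK ⇒ T = (5/7, 2/7)
2. D is the intersection of line TR and line HB ⇒ D = (15/7, 6/7)
3. U lies on line RH with RU:UH = 1:3 ⇒ U = (5/4, 3/4)
4. F is where the line through H parallel to TD meets line BU ⇒ F = (20/13, 21/13)
through B parallel to KF: direction (20/13, 8/13); meets FD at J = (31/13, 36/65)
J = F + t·(D−F) with t = 7/5

t = 7/5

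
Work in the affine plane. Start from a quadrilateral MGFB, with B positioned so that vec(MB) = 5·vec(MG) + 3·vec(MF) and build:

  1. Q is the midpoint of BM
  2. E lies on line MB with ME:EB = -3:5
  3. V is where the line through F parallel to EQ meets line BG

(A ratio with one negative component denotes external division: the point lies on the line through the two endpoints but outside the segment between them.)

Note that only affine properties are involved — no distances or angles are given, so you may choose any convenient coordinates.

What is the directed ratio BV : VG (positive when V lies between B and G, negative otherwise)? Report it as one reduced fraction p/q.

BV:VG = -5/8

Assign M = (0, 0), G = (1, 0), F = (0, 1), B = (5, 3) — the answer is frame-independent, so this choice is without loss of generality.
1. Q is the midpoint of BM ⇒ Q = (5/2, 3/2)
2. E lies on line MB with ME:EB = -3:5 ⇒ E = (-15/2, -9/2)
3. V is where the line through F parallel to EQ meets line BG ⇒ V = (35/3, 8)
V = B + t·(G−B) with t = -5/3, so BV:VG = t:(1−t) = -5/3:8/3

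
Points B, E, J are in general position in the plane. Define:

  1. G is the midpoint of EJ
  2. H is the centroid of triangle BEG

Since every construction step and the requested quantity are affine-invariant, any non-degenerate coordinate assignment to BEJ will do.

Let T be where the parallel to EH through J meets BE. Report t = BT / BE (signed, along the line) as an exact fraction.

t = 3

Set B = (0, 0), E = (1, 0), J = (0, 1); any affine frame gives the same invariant.
1. G is the midpoint of EJ ⇒ G = (1/2, 1/2)
2. H is the centroid of triangle BEG ⇒ H = (1/2, 1/6)
through J parallel to EH: direction (-1/2, 1/6); meets BE at T = (3, 0)
T = B + t·(E−B) with t = 3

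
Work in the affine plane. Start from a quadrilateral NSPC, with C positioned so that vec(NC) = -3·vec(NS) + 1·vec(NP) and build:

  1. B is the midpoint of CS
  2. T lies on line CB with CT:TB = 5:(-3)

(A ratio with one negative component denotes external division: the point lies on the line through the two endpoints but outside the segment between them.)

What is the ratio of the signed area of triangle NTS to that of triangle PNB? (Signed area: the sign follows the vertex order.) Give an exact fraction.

[NTS]:[PNB] = -1/4

Assign N = (0, 0), S = (1, 0), P = (0, 1), C = (-3, 1) — the answer is frame-independent, so this choice is without loss of generality.
1. B is the midpoint of CS ⇒ B = (-1, 1/2)
2. T lies on line CB with CT:TB = 5:(-3) ⇒ T = (2, -1/4)
2·[NTS] = 1/4, 2·[PNB] = -1
[NTS]:[PNB] = 1/4:-1 = -1/4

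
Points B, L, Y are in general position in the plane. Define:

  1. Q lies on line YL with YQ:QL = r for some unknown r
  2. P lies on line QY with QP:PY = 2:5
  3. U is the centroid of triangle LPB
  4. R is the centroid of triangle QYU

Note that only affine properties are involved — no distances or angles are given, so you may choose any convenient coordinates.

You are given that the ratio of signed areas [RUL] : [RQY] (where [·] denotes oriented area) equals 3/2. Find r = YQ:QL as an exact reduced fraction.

Assign B = (0, 0), L = (1, 0), Y = (0, 1) — the answer is frame-independent, so this choice is without loss of generality.
1. With YQ:QL = r, write λ = r/(r+1) so Q = Y + λ·(L−Y); Q is affine-linear in λ
2. P lies on line QY with QP:PY = 2:5 ⇒ P is an affine combination of earlier points and hence also affine-linear in λ
3. U is the centroid of triangle LPB ⇒ U is an affine combination of earlier points and hence also affine-linear in λ
4. R is the centroid of triangle QYU ⇒ R is an affine combination of earlier points and hence also affine-linear in λ
Every point depending on Q is an affine combination of Q and λ-independent points, so each such coordinate is linear in λ; the λ² term in each signed area is a multiple of (L−Y)×(L−Y) = 0, so 2·[RUL] and 2·[RQY] are each linear in λ. Evaluating at λ=0 and λ=1:
  2·[RUL] = -1/9·λ + 2/9,   2·[RQY] = 1/9·λ
So [RUL]:[RQY] = (-1/9·λ + 2/9) / (1/9·λ). Setting this equal to 3/2:
  -1/9·λ + 2/9 = 3/2·(1/9·λ)  ⇒  λ = 4/5
Then r = λ/(1−λ) = (4/5)/(1/5) = 4. Check: with r = 4, Q = (4/5, 1/5) and [RUL]:[RQY] = 3/2 as required.

r = 4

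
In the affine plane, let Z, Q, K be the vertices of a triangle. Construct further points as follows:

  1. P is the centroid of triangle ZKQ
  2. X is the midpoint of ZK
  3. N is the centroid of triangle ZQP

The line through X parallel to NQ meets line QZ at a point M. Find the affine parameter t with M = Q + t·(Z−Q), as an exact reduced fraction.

Choose coordinates Z = (0, 0), Q = (1, 0), K = (0, 1).
1. P is the centroid of triangle ZKQ ⇒ P = (1/3, 1/3)
2. X is the midpoint of ZK ⇒ X = (0, 1/2)
3. N is the centroid of triangle ZQP ⇒ N = (4/9, 1/9)
through X parallel to NQ: direction (5/9, -1/9); meets QZ at M = (5/2, 0)
M = Q + t·(Z−Q) with t = -3/2

t = -3/2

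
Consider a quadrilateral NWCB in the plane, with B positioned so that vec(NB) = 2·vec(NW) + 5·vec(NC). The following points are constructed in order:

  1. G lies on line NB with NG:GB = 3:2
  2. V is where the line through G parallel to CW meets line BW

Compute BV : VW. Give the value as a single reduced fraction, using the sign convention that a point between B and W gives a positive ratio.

Set N = (0, 0), W = (1, 0), C = (0, 1), B = (2, 5); any affine frame gives the same invariant.
1. G lies on line NB with NG:GB = 3:2 ⇒ G = (6/5, 3)
2. V is where the line through G parallel to CW meets line BW ⇒ V = (23/15, 8/3)
V = B + t·(W−B) with t = 7/15, so BV:VW = t:(1−t) = 7/15:8/15

BV:VW = 7/8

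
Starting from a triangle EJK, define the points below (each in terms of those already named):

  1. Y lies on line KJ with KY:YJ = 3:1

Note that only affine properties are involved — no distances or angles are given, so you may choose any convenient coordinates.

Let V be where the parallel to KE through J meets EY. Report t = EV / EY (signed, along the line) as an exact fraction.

t = 4/3

Work in coordinates with E = (0, 0), J = (1, 0), K = (0, 1).
1. Y lies on line KJ with KY:YJ = 3:1 ⇒ Y = (3/4, 1/4)
through J parallel to KE: direction (0, -1); meets EY at V = (1, 1/3)
V = E + t·(Y−E) with t = 4/3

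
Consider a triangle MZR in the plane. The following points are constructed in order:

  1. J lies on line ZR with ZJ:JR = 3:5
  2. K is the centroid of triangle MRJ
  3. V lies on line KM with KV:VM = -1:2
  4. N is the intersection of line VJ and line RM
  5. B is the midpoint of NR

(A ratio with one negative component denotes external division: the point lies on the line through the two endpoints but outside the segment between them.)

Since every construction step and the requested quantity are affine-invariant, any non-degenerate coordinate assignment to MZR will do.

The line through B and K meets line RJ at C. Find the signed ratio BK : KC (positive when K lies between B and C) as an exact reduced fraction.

BK:KC = -5/2

Set M = (0, 0), Z = (1, 0), R = (0, 1); any affine frame gives the same invariant.
1. J lies on line ZR with ZJ:JR = 3:5 ⇒ J = (5/8, 3/8)
2. K is the centroid of triangle MRJ ⇒ K = (5/24, 11/24)
3. V lies on line KM with KV:VM = -1:2 ⇒ V = (5/12, 11/12)
4. N is the intersection of line VJ and line RM ⇒ N = (0, 2)
5. B is the midpoint of NR ⇒ B = (0, 3/2)
line BK meets RJ at C = (1/8, 7/8)
K = B + t·(C−B) with t = 5/3, so BK:KC = 5/3:-2/3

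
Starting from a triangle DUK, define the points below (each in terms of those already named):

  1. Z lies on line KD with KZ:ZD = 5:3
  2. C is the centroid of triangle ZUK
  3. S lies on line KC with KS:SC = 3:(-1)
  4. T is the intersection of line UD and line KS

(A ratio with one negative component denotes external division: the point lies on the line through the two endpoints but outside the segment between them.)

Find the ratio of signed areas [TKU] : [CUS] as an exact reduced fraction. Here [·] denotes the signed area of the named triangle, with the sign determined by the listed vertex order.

Assign D = (0, 0), U = (1, 0), K = (0, 1) — the answer is frame-independent, so this choice is without loss of generality.
1. Z lies on line KD with KZ:ZD = 5:3 ⇒ Z = (0, 3/8)
2. C is the centroid of triangle ZUK ⇒ C = (1/3, 11/24)
3. S lies on line KC with KS:SC = 3:(-1) ⇒ S = (1/2, 3/16)
4. T is the intersection of line UD and line KS ⇒ T = (8/13, 0)
2·[TKU] = -5/13, 2·[CUS] = -5/48
[TKU]:[CUS] = -5/13:-5/48 = 48/13

[TKU]:[CUS] = 48/13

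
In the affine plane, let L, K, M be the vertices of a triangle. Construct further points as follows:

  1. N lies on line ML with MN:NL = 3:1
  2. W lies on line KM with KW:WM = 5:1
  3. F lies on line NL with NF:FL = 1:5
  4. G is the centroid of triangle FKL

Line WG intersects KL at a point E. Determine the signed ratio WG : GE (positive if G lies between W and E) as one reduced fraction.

Choose coordinates L = (0, 0), K = (1, 0), M = (0, 1).
1. N lies on line ML with MN:NL = 3:1 ⇒ N = (0, 1/4)
2. W lies on line KM with KW:WM = 5:1 ⇒ W = (1/6, 5/6)
3. F lies on line NL with NF:FL = 1:5 ⇒ F = (0, 5/24)
4. G is the centroid of triangle FKL ⇒ G = (1/3, 5/72)
line WG meets KL at E = (23/66, 0)
G = W + t·(E−W) with t = 11/12, so WG:GE = 11/12:1/12

WG:GE = 11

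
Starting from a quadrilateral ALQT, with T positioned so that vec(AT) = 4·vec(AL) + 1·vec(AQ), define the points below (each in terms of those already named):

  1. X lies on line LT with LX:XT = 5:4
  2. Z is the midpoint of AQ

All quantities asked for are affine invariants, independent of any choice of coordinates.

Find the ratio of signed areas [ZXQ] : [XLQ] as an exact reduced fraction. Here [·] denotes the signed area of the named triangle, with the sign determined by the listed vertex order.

Assign A = (0, 0), L = (1, 0), Q = (0, 1), T = (4, 1) — the answer is frame-independent, so this choice is without loss of generality.
1. X lies on line LT with LX:XT = 5:4 ⇒ X = (8/3, 5/9)
2. Z is the midpoint of AQ ⇒ Z = (0, 1/2)
2·[ZXQ] = 4/3, 2·[XLQ] = -20/9
[ZXQ]:[XLQ] = 4/3:-20/9 = -3/5

[ZXQ]:[XLQ] = -3/5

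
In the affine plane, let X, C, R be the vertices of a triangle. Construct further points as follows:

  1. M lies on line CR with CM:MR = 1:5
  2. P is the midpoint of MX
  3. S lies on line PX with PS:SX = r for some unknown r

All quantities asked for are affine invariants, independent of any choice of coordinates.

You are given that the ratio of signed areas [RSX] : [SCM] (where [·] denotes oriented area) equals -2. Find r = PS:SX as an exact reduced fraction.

Work in coordinates with X = (0, 0), C = (1, 0), R = (0, 1).
1. M lies on line CR with CM:MR = 1:5 ⇒ M = (5/6, 1/6)
2. P is the midpoint of MX ⇒ P = (5/12, 1/12)
3. With PS:SX = r, write λ = r/(r+1) so S = P + λ·(X−P); S is affine-linear in λ
Every point depending on S is an affine combination of S and λ-independent points, so each such coordinate is linear in λ; the λ² term in each signed area is a multiple of (X−P)×(X−P) = 0, so 2·[RSX] and 2·[SCM] are each linear in λ. Evaluating at λ=0 and λ=1:
  2·[RSX] = 5/12·λ − 5/12,   2·[SCM] = 1/12·λ + 1/12
So [RSX]:[SCM] = (5/12·λ − 5/12) / (1/12·λ + 1/12). Setting this equal to -2:
  5/12·λ − 5/12 = -2·(1/12·λ + 1/12)  ⇒  λ = 3/7
Then r = λ/(1−λ) = (3/7)/(4/7) = 3/4. Check: with r = 3/4, S = (5/21, 1/21) and [RSX]:[SCM] = -2 as required.

r = 3/4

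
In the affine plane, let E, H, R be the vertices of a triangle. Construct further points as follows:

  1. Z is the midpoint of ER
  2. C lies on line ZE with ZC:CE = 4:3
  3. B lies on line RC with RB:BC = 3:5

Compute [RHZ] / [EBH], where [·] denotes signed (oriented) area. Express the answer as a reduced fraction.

[RHZ]:[EBH] = 56/79

Work in coordinates with E = (0, 0), H = (1, 0), R = (0, 1).
1. Z is the midpoint of ER ⇒ Z = (0, 1/2)
2. C lies on line ZE with ZC:CE = 4:3 ⇒ C = (0, 3/14)
3. B lies on line RC with RB:BC = 3:5 ⇒ B = (0, 79/112)
2·[RHZ] = -1/2, 2·[EBH] = -79/112
[RHZ]:[EBH] = -1/2:-79/112 = 56/79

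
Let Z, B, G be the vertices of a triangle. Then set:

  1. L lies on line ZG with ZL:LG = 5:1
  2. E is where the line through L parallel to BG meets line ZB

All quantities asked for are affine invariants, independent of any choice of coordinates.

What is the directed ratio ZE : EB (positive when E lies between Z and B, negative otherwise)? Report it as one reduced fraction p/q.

ZE:EB = 5

Set Z = (0, 0), B = (1, 0), G = (0, 1); any affine frame gives the same invariant.
1. L lies on line ZG with ZL:LG = 5:1 ⇒ L = (0, 5/6)
2. E is where the line through L parallel to BG meets line ZB ⇒ E = (5/6, 0)
E = Z + t·(B−Z) with t = 5/6, so ZE:EB = t:(1−t) = 5/6:1/6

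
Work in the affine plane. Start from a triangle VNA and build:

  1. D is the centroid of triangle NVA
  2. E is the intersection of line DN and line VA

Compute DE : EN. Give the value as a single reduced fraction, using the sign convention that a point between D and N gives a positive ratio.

Assign V = (0, 0), N = (1, 0), A = (0, 1) — the answer is frame-independent, so this choice is without loss of generality.
1. D is the centroid of triangle NVA ⇒ D = (1/3, 1/3)
2. E is the intersection of line DN and line VA ⇒ E = (0, 1/2)
E = D + t·(N−D) with t = -1/2, so DE:EN = t:(1−t) = -1/2:3/2

DE:EN = -1/3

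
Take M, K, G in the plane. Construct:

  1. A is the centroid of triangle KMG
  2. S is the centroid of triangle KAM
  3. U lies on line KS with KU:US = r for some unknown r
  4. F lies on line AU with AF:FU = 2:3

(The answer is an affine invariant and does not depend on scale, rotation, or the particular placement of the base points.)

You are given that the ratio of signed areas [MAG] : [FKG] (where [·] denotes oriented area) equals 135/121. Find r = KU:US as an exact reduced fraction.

Work in coordinates with M = (0, 0), K = (1, 0), G = (0, 1).
1. A is the centroid of triangle KMG ⇒ A = (1/3, 1/3)
2. S is the centroid of triangle KAM ⇒ S = (4/9, 1/9)
3. With KU:US = r, write λ = r/(r+1) so U = K + λ·(S−K); U is affine-linear in λ
4. F lies on line AU with AF:FU = 2:3 ⇒ F is an affine combination of earlier points and hence also affine-linear in λ
Every point depending on U is an affine combination of U and λ-independent points, so each such coordinate is linear in λ; the λ² term in each signed area is a multiple of (S−K)×(S−K) = 0, so 2·[MAG] and 2·[FKG] are each linear in λ. Evaluating at λ=0 and λ=1:
  2·[MAG] = 1/3,   2·[FKG] = 8/45·λ + 1/5
So [MAG]:[FKG] = (1/3) / (8/45·λ + 1/5). Setting this equal to 135/121:
  1/3 = 135/121·(8/45·λ + 1/5)  ⇒  λ = 5/9
Then r = λ/(1−λ) = (5/9)/(4/9) = 5/4. Check: with r = 5/4, U = (56/81, 5/81) and [MAG]:[FKG] = 135/121 as required.

r = 5/4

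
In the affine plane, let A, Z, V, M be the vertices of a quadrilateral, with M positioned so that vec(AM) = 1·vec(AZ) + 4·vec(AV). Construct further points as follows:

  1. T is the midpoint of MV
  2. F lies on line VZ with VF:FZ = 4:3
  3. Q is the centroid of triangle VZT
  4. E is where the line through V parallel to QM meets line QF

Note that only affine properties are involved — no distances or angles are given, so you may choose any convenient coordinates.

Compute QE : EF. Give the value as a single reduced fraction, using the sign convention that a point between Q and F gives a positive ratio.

Choose coordinates A = (0, 0), Z = (1, 0), V = (0, 1), M = (1, 4).
1. T is the midpoint of MV ⇒ T = (1/2, 5/2)
2. F lies on line VZ with VF:FZ = 4:3 ⇒ F = (4/7, 3/7)
3. Q is the centroid of triangle VZT ⇒ Q = (1/2, 7/6)
4. E is where the line through V parallel to QM meets line QF ⇒ E = (1/3, 26/9)
E = Q + t·(F−Q) with t = -7/3, so QE:EF = t:(1−t) = -7/3:10/3

QE:EF = -7/10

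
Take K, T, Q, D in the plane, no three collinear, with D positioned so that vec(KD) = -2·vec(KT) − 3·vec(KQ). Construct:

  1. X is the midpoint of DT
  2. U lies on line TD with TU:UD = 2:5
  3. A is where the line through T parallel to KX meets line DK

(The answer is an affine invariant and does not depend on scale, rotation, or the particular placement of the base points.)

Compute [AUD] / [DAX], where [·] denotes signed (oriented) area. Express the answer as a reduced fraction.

Work in coordinates with K = (0, 0), T = (1, 0), Q = (0, 1), D = (-2, -3).
1. X is the midpoint of DT ⇒ X = (-1/2, -3/2)
2. U lies on line TD with TU:UD = 2:5 ⇒ U = (1/7, -6/7)
3. A is where the line through T parallel to KX meets line DK ⇒ A = (2, 3)
2·[AUD] = -30/7, 2·[DAX] = -3
[AUD]:[DAX] = -30/7:-3 = 10/7

[AUD]:[DAX] = 10/7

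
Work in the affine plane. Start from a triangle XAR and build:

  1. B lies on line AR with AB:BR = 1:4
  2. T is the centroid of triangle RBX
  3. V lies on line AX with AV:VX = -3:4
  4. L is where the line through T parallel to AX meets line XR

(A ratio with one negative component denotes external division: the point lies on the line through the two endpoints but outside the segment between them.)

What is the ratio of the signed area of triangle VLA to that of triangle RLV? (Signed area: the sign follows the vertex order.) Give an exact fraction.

Work in coordinates with X = (0, 0), A = (1, 0), R = (0, 1).
1. B lies on line AR with AB:BR = 1:4 ⇒ B = (4/5, 1/5)
2. T is the centroid of triangle RBX ⇒ T = (4/15, 2/5)
3. V lies on line AX with AV:VX = -3:4 ⇒ V = (4, 0)
4. L is where the line through T parallel to AX meets line XR ⇒ L = (0, 2/5)
2·[VLA] = 6/5, 2·[RLV] = 12/5
[VLA]:[RLV] = 6/5:12/5 = 1/2

[VLA]:[RLV] = 1/2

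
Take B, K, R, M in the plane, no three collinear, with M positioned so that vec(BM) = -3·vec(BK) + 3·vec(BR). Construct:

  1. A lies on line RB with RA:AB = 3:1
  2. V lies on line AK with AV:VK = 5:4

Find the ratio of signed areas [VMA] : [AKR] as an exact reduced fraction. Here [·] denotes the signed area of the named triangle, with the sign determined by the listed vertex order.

[VMA]:[AKR] = 40/27

Set B = (0, 0), K = (1, 0), R = (0, 1), M = (-3, 3); any affine frame gives the same invariant.
1. A lies on line RB with RA:AB = 3:1 ⇒ A = (0, 1/4)
2. V lies on line AK with AV:VK = 5:4 ⇒ V = (5/9, 1/9)
2·[VMA] = 10/9, 2·[AKR] = 3/4
[VMA]:[AKR] = 10/9:3/4 = 40/27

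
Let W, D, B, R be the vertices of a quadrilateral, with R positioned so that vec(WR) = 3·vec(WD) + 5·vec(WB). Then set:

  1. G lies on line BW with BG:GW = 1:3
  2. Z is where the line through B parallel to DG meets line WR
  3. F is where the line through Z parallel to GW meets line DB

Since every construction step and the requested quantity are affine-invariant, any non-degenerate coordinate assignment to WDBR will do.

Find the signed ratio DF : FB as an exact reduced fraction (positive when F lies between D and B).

Assign W = (0, 0), D = (1, 0), B = (0, 1), R = (3, 5) — the answer is frame-independent, so this choice is without loss of generality.
1. G lies on line BW with BG:GW = 1:3 ⇒ G = (0, 3/4)
2. Z is where the line through B parallel to DG meets line WR ⇒ Z = (12/29, 20/29)
3. F is where the line through Z parallel to GW meets line DB ⇒ F = (12/29, 17/29)
F = D + t·(B−D) with t = 17/29, so DF:FB = t:(1−t) = 17/29:12/29

DF:FB = 17/12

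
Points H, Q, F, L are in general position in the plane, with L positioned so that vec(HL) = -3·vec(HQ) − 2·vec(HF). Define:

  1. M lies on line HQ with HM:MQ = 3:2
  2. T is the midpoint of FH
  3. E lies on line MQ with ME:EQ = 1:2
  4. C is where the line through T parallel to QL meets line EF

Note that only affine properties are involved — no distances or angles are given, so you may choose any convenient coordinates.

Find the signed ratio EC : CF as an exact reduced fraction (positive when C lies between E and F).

Choose coordinates H = (0, 0), Q = (1, 0), F = (0, 1), L = (-3, -2).
1. M lies on line HQ with HM:MQ = 3:2 ⇒ M = (3/5, 0)
2. T is the midpoint of FH ⇒ T = (0, 1/2)
3. E lies on line MQ with ME:EQ = 1:2 ⇒ E = (11/15, 0)
4. C is where the line through T parallel to QL meets line EF ⇒ C = (11/41, 26/41)
C = E + t·(F−E) with t = 26/41, so EC:CF = t:(1−t) = 26/41:15/41

EC:CF = 26/15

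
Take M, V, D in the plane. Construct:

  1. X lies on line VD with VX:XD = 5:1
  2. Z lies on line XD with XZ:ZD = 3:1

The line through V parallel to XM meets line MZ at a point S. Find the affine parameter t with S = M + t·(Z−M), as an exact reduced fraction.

t = -20/3

Set M = (0, 0), V = (1, 0), D = (0, 1); any affine frame gives the same invariant.
1. X lies on line VD with VX:XD = 5:1 ⇒ X = (1/6, 5/6)
2. Z lies on line XD with XZ:ZD = 3:1 ⇒ Z = (1/24, 23/24)
through V parallel to XM: direction (-1/6, -5/6); meets MZ at S = (-5/18, -115/18)
S = M + t·(Z−M) with t = -20/3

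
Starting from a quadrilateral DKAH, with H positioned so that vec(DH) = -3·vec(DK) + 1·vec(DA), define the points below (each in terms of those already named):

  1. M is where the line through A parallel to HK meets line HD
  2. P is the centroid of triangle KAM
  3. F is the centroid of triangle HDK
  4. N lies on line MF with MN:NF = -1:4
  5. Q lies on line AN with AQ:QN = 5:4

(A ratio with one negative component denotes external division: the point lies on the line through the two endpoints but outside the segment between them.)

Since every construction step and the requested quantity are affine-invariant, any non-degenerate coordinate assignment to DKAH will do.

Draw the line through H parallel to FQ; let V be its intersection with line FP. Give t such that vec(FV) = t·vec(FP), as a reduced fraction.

t = -99/107

Work in coordinates with D = (0, 0), K = (1, 0), A = (0, 1), H = (-3, 1).
1. M is where the line through A parallel to HK meets line HD ⇒ M = (-12, 4)
2. P is the centroid of triangle KAM ⇒ P = (-11/3, 5/3)
3. F is the centroid of triangle HDK ⇒ F = (-2/3, 1/3)
4. N lies on line MF with MN:NF = -1:4 ⇒ N = (-142/9, 47/9)
5. Q lies on line AN with AQ:QN = 5:4 ⇒ Q = (-710/81, 271/81)
through H parallel to FQ: direction (-656/81, 244/81); meets FP at V = (677/321, -289/321)
V = F + t·(P−F) with t = -99/107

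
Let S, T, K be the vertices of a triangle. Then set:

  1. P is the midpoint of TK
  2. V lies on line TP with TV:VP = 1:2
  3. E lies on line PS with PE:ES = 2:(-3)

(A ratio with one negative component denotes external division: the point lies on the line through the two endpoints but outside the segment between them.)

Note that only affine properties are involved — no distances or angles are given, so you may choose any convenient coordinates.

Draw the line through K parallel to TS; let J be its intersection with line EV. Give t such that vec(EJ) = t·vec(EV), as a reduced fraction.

t = 3/8

Choose coordinates S = (0, 0), T = (1, 0), K = (0, 1).
1. P is the midpoint of TK ⇒ P = (1/2, 1/2)
2. V lies on line TP with TV:VP = 1:2 ⇒ V = (5/6, 1/6)
3. E lies on line PS with PE:ES = 2:(-3) ⇒ E = (3/2, 3/2)
through K parallel to TS: direction (-1, 0); meets EV at J = (5/4, 1)
J = E + t·(V−E) with t = 3/8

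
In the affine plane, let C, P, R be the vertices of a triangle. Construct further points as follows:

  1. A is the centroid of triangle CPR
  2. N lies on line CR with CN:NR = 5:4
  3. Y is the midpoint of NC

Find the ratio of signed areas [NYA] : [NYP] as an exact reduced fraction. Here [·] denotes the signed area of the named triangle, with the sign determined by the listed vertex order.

[NYA]:[NYP] = 1/3

Assign C = (0, 0), P = (1, 0), R = (0, 1) — the answer is frame-independent, so this choice is without loss of generality.
1. A is the centroid of triangle CPR ⇒ A = (1/3, 1/3)
2. N lies on line CR with CN:NR = 5:4 ⇒ N = (0, 5/9)
3. Y is the midpoint of NC ⇒ Y = (0, 5/18)
2·[NYA] = 5/54, 2·[NYP] = 5/18
[NYA]:[NYP] = 5/54:5/18 = 1/3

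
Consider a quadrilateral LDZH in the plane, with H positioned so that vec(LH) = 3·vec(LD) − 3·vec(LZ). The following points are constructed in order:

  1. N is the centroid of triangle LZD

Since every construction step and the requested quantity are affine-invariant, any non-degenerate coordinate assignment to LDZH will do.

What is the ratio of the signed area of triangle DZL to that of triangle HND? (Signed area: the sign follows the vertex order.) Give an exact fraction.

[DZL]:[HND] = -3/4

Set L = (0, 0), D = (1, 0), Z = (0, 1), H = (3, -3); any affine frame gives the same invariant.
1. N is the centroid of triangle LZD ⇒ N = (1/3, 1/3)
2·[DZL] = 1, 2·[HND] = -4/3
[DZL]:[HND] = 1:-4/3 = -3/4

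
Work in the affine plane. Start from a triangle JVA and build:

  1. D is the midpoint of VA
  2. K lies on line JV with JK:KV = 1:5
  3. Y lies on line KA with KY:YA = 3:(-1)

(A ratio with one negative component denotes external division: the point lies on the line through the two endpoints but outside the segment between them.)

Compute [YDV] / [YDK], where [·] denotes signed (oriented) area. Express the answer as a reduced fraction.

Assign J = (0, 0), V = (1, 0), A = (0, 1) — the answer is frame-independent, so this choice is without loss of generality.
1. D is the midpoint of VA ⇒ D = (1/2, 1/2)
2. K lies on line JV with JK:KV = 1:5 ⇒ K = (1/6, 0)
3. Y lies on line KA with KY:YA = 3:(-1) ⇒ Y = (-1/12, 3/2)
2·[YDV] = 5/24, 2·[YDK] = -5/8
[YDV]:[YDK] = 5/24:-5/8 = -1/3

[YDV]:[YDK] = -1/3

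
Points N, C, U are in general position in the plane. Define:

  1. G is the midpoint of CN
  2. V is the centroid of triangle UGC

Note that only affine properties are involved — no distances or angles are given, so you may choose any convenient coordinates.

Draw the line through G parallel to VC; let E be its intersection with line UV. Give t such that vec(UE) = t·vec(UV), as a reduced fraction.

t = 2

Choose coordinates N = (0, 0), C = (1, 0), U = (0, 1).
1. G is the midpoint of CN ⇒ G = (1/2, 0)
2. V is the centroid of triangle UGC ⇒ V = (1/2, 1/3)
through G parallel to VC: direction (1/2, -1/3); meets UV at E = (1, -1/3)
E = U + t·(V−U) with t = 2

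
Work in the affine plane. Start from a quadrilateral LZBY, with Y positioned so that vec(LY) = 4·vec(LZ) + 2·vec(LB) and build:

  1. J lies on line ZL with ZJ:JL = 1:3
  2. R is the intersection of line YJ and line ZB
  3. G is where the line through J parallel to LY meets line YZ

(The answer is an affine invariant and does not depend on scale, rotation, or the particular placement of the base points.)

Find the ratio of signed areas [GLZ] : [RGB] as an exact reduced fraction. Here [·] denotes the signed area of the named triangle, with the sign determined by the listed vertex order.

Choose coordinates L = (0, 0), Z = (1, 0), B = (0, 1), Y = (4, 2).
1. J lies on line ZL with ZJ:JL = 1:3 ⇒ J = (3/4, 0)
2. R is the intersection of line YJ and line ZB ⇒ R = (19/21, 2/21)
3. G is where the line through J parallel to LY meets line YZ ⇒ G = (7/4, 1/2)
2·[GLZ] = 1/2, 2·[RGB] = 95/84
[GLZ]:[RGB] = 1/2:95/84 = 42/95

[GLZ]:[RGB] = 42/95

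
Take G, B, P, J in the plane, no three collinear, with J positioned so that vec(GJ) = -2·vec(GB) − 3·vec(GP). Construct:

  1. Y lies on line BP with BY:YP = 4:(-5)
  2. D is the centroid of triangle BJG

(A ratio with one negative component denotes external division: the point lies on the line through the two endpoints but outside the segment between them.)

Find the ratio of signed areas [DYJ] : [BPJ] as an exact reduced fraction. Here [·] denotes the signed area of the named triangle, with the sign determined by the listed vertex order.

[DYJ]:[BPJ] = -47/18

Work in coordinates with G = (0, 0), B = (1, 0), P = (0, 1), J = (-2, -3).
1. Y lies on line BP with BY:YP = 4:(-5) ⇒ Y = (5, -4)
2. D is the centroid of triangle BJG ⇒ D = (-1/3, -1)
2·[DYJ] = -47/3, 2·[BPJ] = 6
[DYJ]:[BPJ] = -47/3:6 = -47/18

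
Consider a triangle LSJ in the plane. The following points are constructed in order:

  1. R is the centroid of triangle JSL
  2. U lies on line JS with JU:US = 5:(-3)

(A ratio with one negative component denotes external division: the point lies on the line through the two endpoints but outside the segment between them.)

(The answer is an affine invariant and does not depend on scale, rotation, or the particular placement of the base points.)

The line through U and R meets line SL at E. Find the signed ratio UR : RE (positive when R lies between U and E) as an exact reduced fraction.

UR:RE = -11/2

Choose coordinates L = (0, 0), S = (1, 0), J = (0, 1).
1. R is the centroid of triangle JSL ⇒ R = (1/3, 1/3)
2. U lies on line JS with JU:US = 5:(-3) ⇒ U = (5/2, -3/2)
line UR meets SL at E = (8/11, 0)
R = U + t·(E−U) with t = 11/9, so UR:RE = 11/9:-2/9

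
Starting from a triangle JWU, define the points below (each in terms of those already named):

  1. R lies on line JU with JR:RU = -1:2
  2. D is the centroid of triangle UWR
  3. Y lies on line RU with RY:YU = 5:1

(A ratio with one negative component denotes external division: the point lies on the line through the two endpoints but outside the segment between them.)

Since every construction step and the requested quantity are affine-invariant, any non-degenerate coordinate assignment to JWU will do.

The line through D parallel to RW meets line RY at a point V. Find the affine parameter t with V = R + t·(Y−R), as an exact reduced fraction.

t = 2/5

Work in coordinates with J = (0, 0), W = (1, 0), U = (0, 1).
1. R lies on line JU with JR:RU = -1:2 ⇒ R = (0, -1)
2. D is the centroid of triangle UWR ⇒ D = (1/3, 0)
3. Y lies on line RU with RY:YU = 5:1 ⇒ Y = (0, 2/3)
through D parallel to RW: direction (1, 1); meets RY at V = (0, -1/3)
V = R + t·(Y−R) with t = 2/5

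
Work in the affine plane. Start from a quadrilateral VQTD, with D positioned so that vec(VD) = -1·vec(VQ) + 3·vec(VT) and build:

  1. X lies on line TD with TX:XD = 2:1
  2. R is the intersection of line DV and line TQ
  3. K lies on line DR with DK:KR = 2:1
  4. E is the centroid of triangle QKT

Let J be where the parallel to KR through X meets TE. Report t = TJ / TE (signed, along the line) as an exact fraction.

t = -2

Choose coordinates V = (0, 0), Q = (1, 0), T = (0, 1), D = (-1, 3).
1. X lies on line TD with TX:XD = 2:1 ⇒ X = (-2/3, 7/3)
2. R is the intersection of line DV and line TQ ⇒ R = (-1/2, 3/2)
3. K lies on line DR with DK:KR = 2:1 ⇒ K = (-2/3, 2)
4. E is the centroid of triangle QKT ⇒ E = (1/9, 1)
through X parallel to KR: direction (1/6, -1/2); meets TE at J = (-2/9, 1)
J = T + t·(E−T) with t = -2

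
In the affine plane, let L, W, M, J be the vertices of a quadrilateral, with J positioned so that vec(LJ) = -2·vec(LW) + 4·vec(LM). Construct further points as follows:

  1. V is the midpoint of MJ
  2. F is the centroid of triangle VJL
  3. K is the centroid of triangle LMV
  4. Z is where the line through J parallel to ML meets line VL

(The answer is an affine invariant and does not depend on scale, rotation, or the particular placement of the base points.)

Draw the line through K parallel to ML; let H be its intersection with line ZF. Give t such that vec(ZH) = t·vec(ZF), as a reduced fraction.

Set L = (0, 0), W = (1, 0), M = (0, 1), J = (-2, 4); any affine frame gives the same invariant.
1. V is the midpoint of MJ ⇒ V = (-1, 5/2)
2. F is the centroid of triangle VJL ⇒ F = (-1, 13/6)
3. K is the centroid of triangle LMV ⇒ K = (-1/3, 7/6)
4. Z is where the line through J parallel to ML meets line VL ⇒ Z = (-2, 5)
through K parallel to ML: direction (0, -1); meets ZF at H = (-1/3, 5/18)
H = Z + t·(F−Z) with t = 5/3

t = 5/3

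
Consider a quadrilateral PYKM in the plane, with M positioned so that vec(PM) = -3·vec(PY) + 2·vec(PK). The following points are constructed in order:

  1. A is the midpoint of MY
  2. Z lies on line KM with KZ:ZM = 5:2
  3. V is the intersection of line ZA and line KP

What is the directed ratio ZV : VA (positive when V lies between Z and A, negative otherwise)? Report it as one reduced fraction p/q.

ZV:VA = -15/7

Choose coordinates P = (0, 0), Y = (1, 0), K = (0, 1), M = (-3, 2).
1. A is the midpoint of MY ⇒ A = (-1, 1)
2. Z lies on line KM with KZ:ZM = 5:2 ⇒ Z = (-15/7, 12/7)
3. V is the intersection of line ZA and line KP ⇒ V = (0, 3/8)
V = Z + t·(A−Z) with t = 15/8, so ZV:VA = t:(1−t) = 15/8:-7/8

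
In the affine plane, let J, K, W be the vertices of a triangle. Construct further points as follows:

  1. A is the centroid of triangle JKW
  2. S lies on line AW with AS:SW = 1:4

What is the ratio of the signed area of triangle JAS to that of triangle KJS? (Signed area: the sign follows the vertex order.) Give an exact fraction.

Assign J = (0, 0), K = (1, 0), W = (0, 1) — the answer is frame-independent, so this choice is without loss of generality.
1. A is the centroid of triangle JKW ⇒ A = (1/3, 1/3)
2. S lies on line AW with AS:SW = 1:4 ⇒ S = (4/15, 7/15)
2·[JAS] = 1/15, 2·[KJS] = -7/15
[JAS]:[KJS] = 1/15:-7/15 = -1/7

[JAS]:[KJS] = -1/7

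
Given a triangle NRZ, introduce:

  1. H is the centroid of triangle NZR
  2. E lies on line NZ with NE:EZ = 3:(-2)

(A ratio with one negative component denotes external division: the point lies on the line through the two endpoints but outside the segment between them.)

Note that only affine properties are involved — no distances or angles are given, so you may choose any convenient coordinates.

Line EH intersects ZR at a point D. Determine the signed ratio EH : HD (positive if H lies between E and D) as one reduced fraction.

EH:HD = -7

Work in coordinates with N = (0, 0), R = (1, 0), Z = (0, 1).
1. H is the centroid of triangle NZR ⇒ H = (1/3, 1/3)
2. E lies on line NZ with NE:EZ = 3:(-2) ⇒ E = (0, 3)
line EH meets ZR at D = (2/7, 5/7)
H = E + t·(D−E) with t = 7/6, so EH:HD = 7/6:-1/6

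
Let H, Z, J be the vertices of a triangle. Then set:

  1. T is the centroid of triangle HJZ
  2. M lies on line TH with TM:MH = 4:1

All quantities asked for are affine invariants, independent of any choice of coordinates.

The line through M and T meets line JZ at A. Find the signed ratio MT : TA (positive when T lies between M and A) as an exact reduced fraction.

Assign H = (0, 0), Z = (1, 0), J = (0, 1) — the answer is frame-independent, so this choice is without loss of generality.
1. T is the centroid of triangle HJZ ⇒ T = (1/3, 1/3)
2. M lies on line TH with TM:MH = 4:1 ⇒ M = (1/15, 1/15)
line MT meets JZ at A = (1/2, 1/2)
T = M + t·(A−M) with t = 8/13, so MT:TA = 8/13:5/13

MT:TA = 8/5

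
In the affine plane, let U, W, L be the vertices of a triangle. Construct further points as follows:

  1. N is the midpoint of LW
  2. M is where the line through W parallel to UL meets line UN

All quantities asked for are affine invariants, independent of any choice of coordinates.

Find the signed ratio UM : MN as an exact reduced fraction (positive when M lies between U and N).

UM:MN = -2

Choose coordinates U = (0, 0), W = (1, 0), L = (0, 1).
1. N is the midpoint of LW ⇒ N = (1/2, 1/2)
2. M is where the line through W parallel to UL meets line UN ⇒ M = (1, 1)
M = U + t·(N−U) with t = 2, so UM:MN = t:(1−t) = 2:-1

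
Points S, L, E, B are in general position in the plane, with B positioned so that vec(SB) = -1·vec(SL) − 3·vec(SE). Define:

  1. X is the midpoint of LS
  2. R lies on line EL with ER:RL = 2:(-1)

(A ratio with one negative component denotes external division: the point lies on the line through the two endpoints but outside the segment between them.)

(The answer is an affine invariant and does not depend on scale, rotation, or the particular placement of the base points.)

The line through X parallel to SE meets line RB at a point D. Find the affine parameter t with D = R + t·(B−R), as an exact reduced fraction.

t = 1/2

Assign S = (0, 0), L = (1, 0), E = (0, 1), B = (-1, -3) — the answer is frame-independent, so this choice is without loss of generality.
1. X is the midpoint of LS ⇒ X = (1/2, 0)
2. R lies on line EL with ER:RL = 2:(-1) ⇒ R = (2, -1)
through X parallel to SE: direction (0, 1); meets RB at D = (1/2, -2)
D = R + t·(B−R) with t = 1/2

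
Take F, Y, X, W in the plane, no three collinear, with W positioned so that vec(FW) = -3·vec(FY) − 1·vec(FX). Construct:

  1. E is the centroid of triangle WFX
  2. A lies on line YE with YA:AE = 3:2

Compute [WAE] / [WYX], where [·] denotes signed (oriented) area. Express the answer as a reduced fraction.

Assign F = (0, 0), Y = (1, 0), X = (0, 1), W = (-3, -1) — the answer is frame-independent, so this choice is without loss of generality.
1. E is the centroid of triangle WFX ⇒ E = (-1, 0)
2. A lies on line YE with YA:AE = 3:2 ⇒ A = (-1/5, 0)
2·[WAE] = 4/5, 2·[WYX] = 5
[WAE]:[WYX] = 4/5:5 = 4/25

[WAE]:[WYX] = 4/25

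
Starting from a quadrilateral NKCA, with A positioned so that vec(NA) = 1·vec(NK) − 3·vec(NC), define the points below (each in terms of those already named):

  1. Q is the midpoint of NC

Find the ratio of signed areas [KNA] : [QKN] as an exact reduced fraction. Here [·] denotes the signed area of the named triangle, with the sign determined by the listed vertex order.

Assign N = (0, 0), K = (1, 0), C = (0, 1), A = (1, -3) — the answer is frame-independent, so this choice is without loss of generality.
1. Q is the midpoint of NC ⇒ Q = (0, 1/2)
2·[KNA] = 3, 2·[QKN] = -1/2
[KNA]:[QKN] = 3:-1/2 = -6

[KNA]:[QKN] = -6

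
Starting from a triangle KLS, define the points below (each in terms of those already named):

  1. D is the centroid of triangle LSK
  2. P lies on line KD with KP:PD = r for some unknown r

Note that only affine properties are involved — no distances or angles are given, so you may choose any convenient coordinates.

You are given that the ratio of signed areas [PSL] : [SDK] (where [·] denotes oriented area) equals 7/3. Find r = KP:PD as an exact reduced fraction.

r = 1/2

Work in coordinates with K = (0, 0), L = (1, 0), S = (0, 1).
1. D is the centroid of triangle LSK ⇒ D = (1/3, 1/3)
2. With KP:PD = r, write λ = r/(r+1) so P = K + λ·(D−K); P is affine-linear in λ
Every point depending on P is an affine combination of P and λ-independent points, so each such coordinate is linear in λ; the λ² term in each signed area is a multiple of (D−K)×(D−K) = 0, so 2·[PSL] and 2·[SDK] are each linear in λ. Evaluating at λ=0 and λ=1:
  2·[PSL] = 2/3·λ − 1,   2·[SDK] = -1/3
So [PSL]:[SDK] = (2/3·λ − 1) / (-1/3). Setting this equal to 7/3:
  2/3·λ − 1 = 7/3·(-1/3)  ⇒  λ = 1/3
Then r = λ/(1−λ) = (1/3)/(2/3) = 1/2. Check: with r = 1/2, P = (1/9, 1/9) and [PSL]:[SDK] = 7/3 as required.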